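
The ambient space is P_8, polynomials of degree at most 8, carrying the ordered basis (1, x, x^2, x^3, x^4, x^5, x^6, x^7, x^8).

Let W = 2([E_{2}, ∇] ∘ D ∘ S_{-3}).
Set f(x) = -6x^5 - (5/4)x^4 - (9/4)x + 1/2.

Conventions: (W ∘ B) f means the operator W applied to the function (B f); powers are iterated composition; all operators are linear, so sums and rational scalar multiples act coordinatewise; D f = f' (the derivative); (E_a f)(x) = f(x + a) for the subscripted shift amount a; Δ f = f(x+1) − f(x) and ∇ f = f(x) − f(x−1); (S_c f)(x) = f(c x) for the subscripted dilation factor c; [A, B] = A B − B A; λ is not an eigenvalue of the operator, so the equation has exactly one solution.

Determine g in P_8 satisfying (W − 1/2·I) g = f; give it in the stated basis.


the result is g(x) = 12x^5 + (5/2)x^4 + (9/2)x - 1

write g with unknown coordinates in the stated basis and equate coefficients in (W − 1/2·I) g = f
solving from the highest basis element down gives g = 12x^5 + (5/2)x^4 + (9/2)x - 1
check: W g = 0
so W g − 1/2·g = -6x^5 - (5/4)x^4 - (9/4)x + 1/2 = f ✓


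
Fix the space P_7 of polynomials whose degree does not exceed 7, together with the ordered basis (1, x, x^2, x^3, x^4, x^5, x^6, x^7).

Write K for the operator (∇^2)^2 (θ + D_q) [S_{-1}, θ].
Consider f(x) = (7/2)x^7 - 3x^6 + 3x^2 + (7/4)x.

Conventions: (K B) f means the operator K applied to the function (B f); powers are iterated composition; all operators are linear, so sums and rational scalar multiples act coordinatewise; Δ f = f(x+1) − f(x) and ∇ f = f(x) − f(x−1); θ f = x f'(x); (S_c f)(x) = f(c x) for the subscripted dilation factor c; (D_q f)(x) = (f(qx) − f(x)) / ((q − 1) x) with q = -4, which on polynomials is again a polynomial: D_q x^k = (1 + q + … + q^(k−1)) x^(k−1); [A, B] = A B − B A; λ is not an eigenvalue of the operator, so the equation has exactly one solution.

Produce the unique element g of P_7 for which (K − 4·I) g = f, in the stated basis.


the result is g(x) = -(7/8)x^7 + (3/4)x^6 - (3/4)x^2 - (7/16)x

write g with unknown coordinates in the stated basis and equate coefficients in (K − 4·I) g = f
solving from the highest basis element down gives g = -(7/8)x^7 + (3/4)x^6 - (3/4)x^2 - (7/16)x
check: K g = 0
so K g − 4·g = (7/2)x^7 - 3x^6 + 3x^2 + (7/4)x = f ✓


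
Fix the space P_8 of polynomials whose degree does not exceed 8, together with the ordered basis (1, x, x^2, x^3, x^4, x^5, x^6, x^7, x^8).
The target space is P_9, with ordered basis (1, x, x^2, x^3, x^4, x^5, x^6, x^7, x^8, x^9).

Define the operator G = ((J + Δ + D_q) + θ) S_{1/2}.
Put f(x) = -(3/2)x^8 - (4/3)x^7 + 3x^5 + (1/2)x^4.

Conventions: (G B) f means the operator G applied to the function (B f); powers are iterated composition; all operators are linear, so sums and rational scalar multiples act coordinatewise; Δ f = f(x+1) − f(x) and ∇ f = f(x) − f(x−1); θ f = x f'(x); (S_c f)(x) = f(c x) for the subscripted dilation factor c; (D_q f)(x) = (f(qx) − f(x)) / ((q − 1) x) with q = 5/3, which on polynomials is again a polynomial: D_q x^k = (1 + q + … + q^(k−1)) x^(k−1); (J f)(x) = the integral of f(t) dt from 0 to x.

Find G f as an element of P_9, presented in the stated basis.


S_{1/2} f = -(3/512)x^8 - (1/96)x^7 + (3/32)x^5 + (1/32)x^4
J S_{1/2} f = -(1/1536)x^9 - (1/768)x^8 + (1/64)x^6 + (1/160)x^5
Δ S_{1/2} f = -(3/64)x^7 - (91/384)x^6 - (35/64)x^5 - (235/768)x^4 + (71/192)x^3 + (95/128)x^2 + (91/192)x + 167/1536
D_q S_{1/2} f = -(6001/11664)x^7 - (37969/69984)x^6 + (1441/864)x^4 + (17/54)x^3
(J + Δ + D_q) S_{1/2} f = -(1/1536)x^9 - (1/768)x^8 - (26191/46656)x^7 - (213841/279936)x^6 - (173/320)x^5 + (9413/6912)x^4 + (1183/1728)x^3 + (95/128)x^2 + (91/192)x + 167/1536
θ S_{1/2} f = -(3/64)x^8 - (7/96)x^7 + (15/32)x^5 + (1/8)x^4
((J + Δ + D_q) + θ) S_{1/2} f = -(1/1536)x^9 - (37/768)x^8 - (29593/46656)x^7 - (213841/279936)x^6 - (23/320)x^5 + (10277/6912)x^4 + (1183/1728)x^3 + (95/128)x^2 + (91/192)x + 167/1536

g(x) = -(1/1536)x^9 - (37/768)x^8 - (29593/46656)x^7 - (213841/279936)x^6 - (23/320)x^5 + (10277/6912)x^4 + (1183/1728)x^3 + (95/128)x^2 + (91/192)x + 167/1536


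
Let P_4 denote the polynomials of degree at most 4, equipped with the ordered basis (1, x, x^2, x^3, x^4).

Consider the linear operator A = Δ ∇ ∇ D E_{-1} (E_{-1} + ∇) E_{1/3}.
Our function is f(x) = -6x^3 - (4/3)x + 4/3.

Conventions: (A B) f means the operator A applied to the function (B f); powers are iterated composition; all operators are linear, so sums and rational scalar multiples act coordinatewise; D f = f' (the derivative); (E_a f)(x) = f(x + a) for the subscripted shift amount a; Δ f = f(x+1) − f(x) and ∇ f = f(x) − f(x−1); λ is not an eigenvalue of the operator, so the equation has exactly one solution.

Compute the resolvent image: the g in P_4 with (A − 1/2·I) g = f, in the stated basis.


the image equals g(x) = 12x^3 + (8/3)x - 8/3

write g with unknown coordinates in the stated basis and equate coefficients in (A − 1/2·I) g = f
solving from the highest basis element down gives g = 12x^3 + (8/3)x - 8/3
check: A g = 0
so A g − 1/2·g = -6x^3 - (4/3)x + 4/3 = f ✓


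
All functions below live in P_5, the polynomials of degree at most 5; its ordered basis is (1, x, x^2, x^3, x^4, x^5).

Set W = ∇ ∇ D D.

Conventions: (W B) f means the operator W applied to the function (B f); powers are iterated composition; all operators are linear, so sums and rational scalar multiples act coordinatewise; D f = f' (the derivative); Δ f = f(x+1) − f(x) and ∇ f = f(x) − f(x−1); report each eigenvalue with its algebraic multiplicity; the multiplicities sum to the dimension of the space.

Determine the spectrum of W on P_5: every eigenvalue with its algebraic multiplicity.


image of 1: 0
image of x: 0
image of x^2: 0
image of x^3: 0
image of x^4: 24
image of x^5: 120x - 120
the matrix is upper triangular; its diagonal is (0, 0, 0, 0, 0, 0)
for a triangular matrix the eigenvalues are the diagonal entries, with algebraic multiplicity their repetition count

λ = 0 (multiplicity 6)


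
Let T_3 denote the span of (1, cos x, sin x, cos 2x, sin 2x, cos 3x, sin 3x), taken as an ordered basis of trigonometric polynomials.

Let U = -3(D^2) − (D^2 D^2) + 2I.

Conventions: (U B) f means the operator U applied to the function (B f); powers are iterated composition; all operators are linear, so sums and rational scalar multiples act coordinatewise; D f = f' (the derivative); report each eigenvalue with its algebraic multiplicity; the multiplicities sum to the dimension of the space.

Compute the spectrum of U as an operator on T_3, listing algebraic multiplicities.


image of 1: 2
image of cos x: 4cos x
image of sin x: 4sin x
image of cos 2x: -2cos 2x
image of sin 2x: -2sin 2x
image of cos 3x: -52cos 3x
image of sin 3x: -52sin 3x
the matrix is diagonal; its diagonal is (2, 4, 4, -2, -2, -52, -52)
for a triangular matrix the eigenvalues are the diagonal entries, with algebraic multiplicity their repetition count

λ = -52 (multiplicity 2), λ = -2 (multiplicity 2), λ = 2 (multiplicity 1), λ = 4 (multiplicity 2)


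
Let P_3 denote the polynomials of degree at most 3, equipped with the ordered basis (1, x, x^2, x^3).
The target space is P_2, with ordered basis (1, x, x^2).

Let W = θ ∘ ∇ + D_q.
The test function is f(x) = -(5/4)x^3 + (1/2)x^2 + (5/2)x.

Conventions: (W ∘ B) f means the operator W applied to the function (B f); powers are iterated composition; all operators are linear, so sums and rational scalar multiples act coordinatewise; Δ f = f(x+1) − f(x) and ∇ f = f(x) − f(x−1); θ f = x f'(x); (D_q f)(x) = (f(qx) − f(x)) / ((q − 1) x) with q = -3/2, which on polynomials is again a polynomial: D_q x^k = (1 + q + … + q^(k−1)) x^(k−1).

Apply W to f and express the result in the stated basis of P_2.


g(x) = -(155/16)x^2 + (9/2)x + 5/2

∇ f = -(15/4)x^2 + (19/4)x + 3/4
θ ∇ f = -(15/2)x^2 + (19/4)x
D_q f = -(35/16)x^2 - (1/4)x + 5/2
(θ ∘ ∇ + D_q) f = -(155/16)x^2 + (9/2)x + 5/2


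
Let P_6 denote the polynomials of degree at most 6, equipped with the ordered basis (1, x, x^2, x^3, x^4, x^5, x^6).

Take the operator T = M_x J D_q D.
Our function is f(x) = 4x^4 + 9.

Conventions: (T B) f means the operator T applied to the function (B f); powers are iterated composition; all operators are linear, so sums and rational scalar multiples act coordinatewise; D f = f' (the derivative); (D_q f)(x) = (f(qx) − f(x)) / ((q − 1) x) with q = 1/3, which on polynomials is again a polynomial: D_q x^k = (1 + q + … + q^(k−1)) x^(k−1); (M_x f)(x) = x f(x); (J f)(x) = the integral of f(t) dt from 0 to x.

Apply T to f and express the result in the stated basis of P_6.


g(x) = (208/27)x^4

D f = 16x^3
D_q D f = (208/9)x^2
J D_q D f = (208/27)x^3
M_x (J D_q D) f = (208/27)x^4


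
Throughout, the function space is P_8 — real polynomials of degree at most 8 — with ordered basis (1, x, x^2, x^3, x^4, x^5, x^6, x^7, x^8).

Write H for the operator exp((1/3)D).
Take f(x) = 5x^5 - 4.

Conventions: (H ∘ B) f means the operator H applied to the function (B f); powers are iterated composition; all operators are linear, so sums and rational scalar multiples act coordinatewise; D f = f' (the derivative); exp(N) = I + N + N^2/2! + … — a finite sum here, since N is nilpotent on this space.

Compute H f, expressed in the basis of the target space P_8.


order-1 term: (25/3)x^4
order-2 term: (50/9)x^3
order-3 term: (50/27)x^2
order-4 term: (25/81)x
order-5 term: 5/243
the series for exp((1/3)D) f terminates at order 5
exp((1/3)D) f = 5x^5 + (25/3)x^4 + (50/9)x^3 + (50/27)x^2 + (25/81)x - 967/243

g(x) = 5x^5 + (25/3)x^4 + (50/9)x^3 + (50/27)x^2 + (25/81)x - 967/243


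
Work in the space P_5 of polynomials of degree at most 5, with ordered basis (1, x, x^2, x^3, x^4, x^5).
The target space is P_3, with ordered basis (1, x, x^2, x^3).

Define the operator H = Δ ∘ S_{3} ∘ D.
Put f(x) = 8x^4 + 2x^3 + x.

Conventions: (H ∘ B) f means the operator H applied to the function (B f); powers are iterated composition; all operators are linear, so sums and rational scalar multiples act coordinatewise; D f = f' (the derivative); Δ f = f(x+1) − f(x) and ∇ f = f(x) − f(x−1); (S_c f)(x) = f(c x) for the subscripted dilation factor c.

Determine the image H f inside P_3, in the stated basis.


D f = 32x^3 + 6x^2 + 1
S_{3} D f = 864x^3 + 54x^2 + 1
Δ S_{3} D f = 2592x^2 + 2700x + 918

g(x) = 2592x^2 + 2700x + 918


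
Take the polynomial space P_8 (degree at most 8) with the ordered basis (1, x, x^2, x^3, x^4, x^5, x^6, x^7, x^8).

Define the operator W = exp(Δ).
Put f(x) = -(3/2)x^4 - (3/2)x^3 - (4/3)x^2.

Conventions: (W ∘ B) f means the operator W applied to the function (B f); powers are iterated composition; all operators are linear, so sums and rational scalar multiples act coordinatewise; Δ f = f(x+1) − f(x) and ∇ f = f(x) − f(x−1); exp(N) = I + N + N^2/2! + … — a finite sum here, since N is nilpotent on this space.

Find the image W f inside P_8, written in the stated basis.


the result is g(x) = -(3/2)x^4 - (15/2)x^3 - (143/6)x^2 - (125/3)x - 98/3

order-1 term: -6x^3 - (27/2)x^2 - (79/6)x - 13/3
order-2 term: -9x^2 - (45/2)x - 49/3
order-3 term: -6x - 21/2
order-4 term: -3/2
the series for exp(Δ) f terminates at order 4
exp(Δ) f = -(3/2)x^4 - (15/2)x^3 - (143/6)x^2 - (125/3)x - 98/3


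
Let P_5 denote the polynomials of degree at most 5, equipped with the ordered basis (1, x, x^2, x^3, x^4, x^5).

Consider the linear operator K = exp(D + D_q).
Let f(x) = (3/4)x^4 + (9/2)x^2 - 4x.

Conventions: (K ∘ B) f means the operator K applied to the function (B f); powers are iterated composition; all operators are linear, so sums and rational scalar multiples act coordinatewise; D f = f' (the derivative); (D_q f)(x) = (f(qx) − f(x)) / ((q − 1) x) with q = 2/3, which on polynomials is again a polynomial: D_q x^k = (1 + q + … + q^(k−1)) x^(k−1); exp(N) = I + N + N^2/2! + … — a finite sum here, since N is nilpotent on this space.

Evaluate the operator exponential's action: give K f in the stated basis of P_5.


order-1 term: (173/36)x^3 + (33/2)x - 8
order-2 term: (3979/324)x^2 + 33/2
order-3 term: (43769/2916)x
order-4 term: 43769/5832
the series for exp(D + D_q) f terminates at order 4
exp(D + D_q) f = (3/4)x^4 + (173/36)x^3 + (5437/324)x^2 + (80219/2916)x + 93341/5832

g(x) = (3/4)x^4 + (173/36)x^3 + (5437/324)x^2 + (80219/2916)x + 93341/5832


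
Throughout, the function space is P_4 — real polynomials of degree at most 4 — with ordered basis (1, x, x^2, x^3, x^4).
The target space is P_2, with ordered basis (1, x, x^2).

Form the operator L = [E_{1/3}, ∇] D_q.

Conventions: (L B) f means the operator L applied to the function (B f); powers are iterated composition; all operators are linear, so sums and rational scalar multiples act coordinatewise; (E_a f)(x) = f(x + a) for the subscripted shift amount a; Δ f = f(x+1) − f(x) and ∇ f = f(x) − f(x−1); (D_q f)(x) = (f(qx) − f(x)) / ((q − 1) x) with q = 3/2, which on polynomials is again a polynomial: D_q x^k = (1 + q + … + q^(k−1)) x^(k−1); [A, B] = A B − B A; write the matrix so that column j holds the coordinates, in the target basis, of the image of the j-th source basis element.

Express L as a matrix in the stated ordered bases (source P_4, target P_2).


image of 1: 0
image of x: 0
image of x^2: 0
image of x^3: 0
image of x^4: 0
each image's coordinates form column j of the matrix

the matrix is [[0, 0, 0, 0, 0]; [0, 0, 0, 0, 0]; [0, 0, 0, 0, 0]] (rows listed top to bottom)


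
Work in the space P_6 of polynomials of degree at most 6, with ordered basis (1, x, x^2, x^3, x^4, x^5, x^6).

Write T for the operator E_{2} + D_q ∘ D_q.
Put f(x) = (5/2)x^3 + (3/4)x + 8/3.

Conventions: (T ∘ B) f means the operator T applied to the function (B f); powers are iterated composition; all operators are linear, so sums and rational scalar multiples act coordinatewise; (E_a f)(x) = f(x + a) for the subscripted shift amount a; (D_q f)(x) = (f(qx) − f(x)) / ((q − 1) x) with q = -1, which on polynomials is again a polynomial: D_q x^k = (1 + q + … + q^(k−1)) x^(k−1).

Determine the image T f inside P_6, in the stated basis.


E_{2} f = (5/2)x^3 + 15x^2 + (123/4)x + 145/6
D_q f = (5/2)x^2 + 3/4
D_q D_q f = 0
(E_{2} + D_q ∘ D_q) f = (5/2)x^3 + 15x^2 + (123/4)x + 145/6

g(x) = (5/2)x^3 + 15x^2 + (123/4)x + 145/6


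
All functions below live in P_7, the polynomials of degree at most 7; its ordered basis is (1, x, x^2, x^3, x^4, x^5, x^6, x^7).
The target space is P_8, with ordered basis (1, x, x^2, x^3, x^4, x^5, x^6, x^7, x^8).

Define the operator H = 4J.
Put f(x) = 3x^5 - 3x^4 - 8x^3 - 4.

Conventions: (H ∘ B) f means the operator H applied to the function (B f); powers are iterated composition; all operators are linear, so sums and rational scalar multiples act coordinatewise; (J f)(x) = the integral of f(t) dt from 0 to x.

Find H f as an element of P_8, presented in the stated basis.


g(x) = 2x^6 - (12/5)x^5 - 8x^4 - 16x

J f = (1/2)x^6 - (3/5)x^5 - 2x^4 - 4x
(4J) f = 2x^6 - (12/5)x^5 - 8x^4 - 16x


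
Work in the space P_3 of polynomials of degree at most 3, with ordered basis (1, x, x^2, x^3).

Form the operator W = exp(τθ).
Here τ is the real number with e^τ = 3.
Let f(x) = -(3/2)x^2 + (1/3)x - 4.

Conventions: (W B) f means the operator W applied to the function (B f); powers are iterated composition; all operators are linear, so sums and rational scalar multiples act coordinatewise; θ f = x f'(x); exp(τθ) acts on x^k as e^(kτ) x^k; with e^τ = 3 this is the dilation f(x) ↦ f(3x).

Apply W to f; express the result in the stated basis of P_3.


the result is g(x) = -(27/2)x^2 + x - 4

exp(τθ) x^k = e^(kτ) x^k; with e^τ = 3 this sends x^k to 3^k x^k
x ↦ 3 x
x^2 ↦ 9 x^2
applying this coordinatewise to f: exp(τθ) f = -(27/2)x^2 + x - 4


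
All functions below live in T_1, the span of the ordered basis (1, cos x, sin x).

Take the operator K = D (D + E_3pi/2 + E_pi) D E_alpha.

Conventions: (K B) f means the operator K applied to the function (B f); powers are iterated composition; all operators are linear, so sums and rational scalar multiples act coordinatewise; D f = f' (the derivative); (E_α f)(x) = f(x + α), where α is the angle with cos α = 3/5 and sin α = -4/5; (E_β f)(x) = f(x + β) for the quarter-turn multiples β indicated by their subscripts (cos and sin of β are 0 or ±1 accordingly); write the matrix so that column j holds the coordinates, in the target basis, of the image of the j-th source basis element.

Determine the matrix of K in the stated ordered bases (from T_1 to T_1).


image of 1: 0
image of cos x: (3/5)cos x + (4/5)sin x
image of sin x: -(4/5)cos x + (3/5)sin x
each image's coordinates form column j of the matrix

the matrix is [[0, 0, 0]; [0, 3/5, -4/5]; [0, 4/5, 3/5]] (rows listed top to bottom)


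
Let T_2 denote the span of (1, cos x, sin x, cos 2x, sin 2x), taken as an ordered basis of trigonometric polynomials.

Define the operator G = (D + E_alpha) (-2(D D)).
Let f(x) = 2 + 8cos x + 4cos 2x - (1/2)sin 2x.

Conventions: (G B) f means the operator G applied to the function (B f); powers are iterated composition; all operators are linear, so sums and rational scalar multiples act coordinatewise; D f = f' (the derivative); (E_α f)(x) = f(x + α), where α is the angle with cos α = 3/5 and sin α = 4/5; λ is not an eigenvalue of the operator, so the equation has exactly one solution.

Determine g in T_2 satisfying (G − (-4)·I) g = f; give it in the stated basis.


write g with unknown coordinates in the stated basis and equate coefficients in (G − (-4)·I) g = f
solving from the highest basis element down gives g = 1/2 + (26/25)cos x + (18/25)sin x + (59/1762)cos 2x + (1173/7048)sin 2x
check: G g = (96/25)cos x - (72/25)sin x + (3406/881)cos 2x - (1027/881)sin 2x
so G g − (-4)·g = 2 + 8cos x + 4cos 2x - (1/2)sin 2x = f ✓

the result is g(x) = 1/2 + (26/25)cos x + (18/25)sin x + (59/1762)cos 2x + (1173/7048)sin 2x


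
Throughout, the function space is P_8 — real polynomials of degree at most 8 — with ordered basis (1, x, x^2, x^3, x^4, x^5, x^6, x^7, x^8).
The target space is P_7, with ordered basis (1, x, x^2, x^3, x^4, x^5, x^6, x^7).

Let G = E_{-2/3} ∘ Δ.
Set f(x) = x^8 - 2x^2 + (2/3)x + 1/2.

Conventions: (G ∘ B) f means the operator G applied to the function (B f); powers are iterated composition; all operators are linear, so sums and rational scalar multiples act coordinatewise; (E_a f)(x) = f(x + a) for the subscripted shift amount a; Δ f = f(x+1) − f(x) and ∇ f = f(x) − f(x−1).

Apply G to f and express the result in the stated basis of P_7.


Δ f = 8x^7 + 28x^6 + 56x^5 + 70x^4 + 56x^3 + 28x^2 + 4x - 1/3
E_{-2/3} Δ f = 8x^7 - (28/3)x^6 + (56/3)x^5 - (350/27)x^4 + (616/81)x^3 - (196/81)x^2 - (2572/729)x + 2831/2187

the result is g(x) = 8x^7 - (28/3)x^6 + (56/3)x^5 - (350/27)x^4 + (616/81)x^3 - (196/81)x^2 - (2572/729)x + 2831/2187


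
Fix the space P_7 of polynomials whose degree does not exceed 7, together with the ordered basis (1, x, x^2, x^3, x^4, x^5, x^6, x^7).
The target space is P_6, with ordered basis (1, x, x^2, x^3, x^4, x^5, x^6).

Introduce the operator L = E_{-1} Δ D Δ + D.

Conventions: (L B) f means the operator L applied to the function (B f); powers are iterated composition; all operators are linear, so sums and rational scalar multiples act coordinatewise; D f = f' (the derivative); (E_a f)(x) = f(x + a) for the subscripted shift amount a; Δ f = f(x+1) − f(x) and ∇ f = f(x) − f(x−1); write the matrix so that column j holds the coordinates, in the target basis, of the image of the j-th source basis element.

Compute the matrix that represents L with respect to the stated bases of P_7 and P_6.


image of 1: 0
image of x: 1
image of x^2: 2x
image of x^3: 3x^2 + 6
image of x^4: 4x^3 + 24x
image of x^5: 5x^4 + 60x^2 + 10
image of x^6: 6x^5 + 120x^3 + 60x
image of x^7: 7x^6 + 210x^4 + 210x^2 + 14
each image's coordinates form column j of the matrix

the matrix is [[0, 1, 0, 6, 0, 10, 0, 14]; [0, 0, 2, 0, 24, 0, 60, 0]; [0, 0, 0, 3, 0, 60, 0, 210]; [0, 0, 0, 0, 4, 0, 120, 0]; [0, 0, 0, 0, 0, 5, 0, 210]; [0, 0, 0, 0, 0, 0, 6, 0]; [0, 0, 0, 0, 0, 0, 0, 7]] (rows listed top to bottom)


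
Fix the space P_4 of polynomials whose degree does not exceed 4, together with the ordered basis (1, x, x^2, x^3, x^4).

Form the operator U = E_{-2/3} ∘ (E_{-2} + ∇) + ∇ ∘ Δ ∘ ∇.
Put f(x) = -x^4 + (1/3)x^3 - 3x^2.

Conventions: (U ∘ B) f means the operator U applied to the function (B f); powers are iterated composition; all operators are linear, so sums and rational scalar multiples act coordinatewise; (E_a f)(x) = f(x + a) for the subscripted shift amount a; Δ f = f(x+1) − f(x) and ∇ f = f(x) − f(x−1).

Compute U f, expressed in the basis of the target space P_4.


E_{-2} f = -x^4 + (25/3)x^3 - 29x^2 + 48x - 92/3
∇ f = -4x^3 + 7x^2 - 11x + 13/3
(E_{-2} + ∇) f = -x^4 + (13/3)x^3 - 22x^2 + 37x - 79/3
E_{-2/3} (E_{-2} + ∇) f = -x^4 + 7x^3 - (100/3)x^2 + (1979/27)x - 1681/27
∇ f = -4x^3 + 7x^2 - 11x + 13/3
Δ ∇ f = -12x^2 + 2x - 8
∇ Δ ∇ f = -24x + 14
(E_{-2/3} ∘ (E_{-2} + ∇) + ∇ ∘ Δ ∘ ∇) f = -x^4 + 7x^3 - (100/3)x^2 + (1331/27)x - 1303/27

g(x) = -x^4 + 7x^3 - (100/3)x^2 + (1331/27)x - 1303/27


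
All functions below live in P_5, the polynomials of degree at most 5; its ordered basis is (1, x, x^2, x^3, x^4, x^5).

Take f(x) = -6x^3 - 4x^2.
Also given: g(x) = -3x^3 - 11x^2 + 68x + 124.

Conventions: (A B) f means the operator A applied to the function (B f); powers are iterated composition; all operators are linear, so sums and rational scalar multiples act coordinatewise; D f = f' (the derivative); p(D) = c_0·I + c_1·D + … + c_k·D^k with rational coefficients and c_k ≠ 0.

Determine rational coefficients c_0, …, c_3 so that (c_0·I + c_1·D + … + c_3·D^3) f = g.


p(D) = (1/2)·I + (1/2)·D − 2·D^2 − 3·D^3, i.e. c_0 = 1/2, c_1 = 1/2, c_2 = -2, c_3 = -3

D^0 f = -6x^3 - 4x^2
D^1 f = -18x^2 - 8x
D^2 f = -36x - 8
D^3 f = -36
matching coefficients of g against c_0 f + c_1 Df + … from the top degree down determines the c_i
solution: c_0 = 1/2, c_1 = 1/2, c_2 = -2, c_3 = -3


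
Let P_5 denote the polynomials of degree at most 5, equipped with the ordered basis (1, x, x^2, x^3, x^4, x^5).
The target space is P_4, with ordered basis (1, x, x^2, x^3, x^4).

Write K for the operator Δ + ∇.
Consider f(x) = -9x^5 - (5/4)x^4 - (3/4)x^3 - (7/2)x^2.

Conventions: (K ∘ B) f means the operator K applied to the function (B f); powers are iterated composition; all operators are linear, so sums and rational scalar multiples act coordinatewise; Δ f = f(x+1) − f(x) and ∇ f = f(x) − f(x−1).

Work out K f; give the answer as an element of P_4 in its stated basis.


g(x) = -90x^4 - 10x^3 - (369/2)x^2 - 24x - 39/2

Δ f = -45x^4 - 95x^3 - (399/4)x^2 - (237/4)x - 29/2
∇ f = -45x^4 + 85x^3 - (339/4)x^2 + (141/4)x - 5
(Δ + ∇) f = -90x^4 - 10x^3 - (369/2)x^2 - 24x - 39/2


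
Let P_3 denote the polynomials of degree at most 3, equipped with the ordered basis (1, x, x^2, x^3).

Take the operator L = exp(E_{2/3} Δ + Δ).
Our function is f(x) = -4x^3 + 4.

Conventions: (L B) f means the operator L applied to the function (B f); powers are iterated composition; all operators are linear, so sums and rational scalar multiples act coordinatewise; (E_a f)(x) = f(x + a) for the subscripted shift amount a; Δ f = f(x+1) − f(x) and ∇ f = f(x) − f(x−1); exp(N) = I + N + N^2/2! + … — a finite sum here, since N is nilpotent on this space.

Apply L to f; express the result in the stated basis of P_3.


the result is g(x) = -4x^3 - 24x^2 - 88x - 388/3

order-1 term: -24x^2 - 40x - 64/3
order-2 term: -48x - 80
order-3 term: -32
the series for exp(E_{2/3} Δ + Δ) f terminates at order 3
exp(E_{2/3} Δ + Δ) f = -4x^3 - 24x^2 - 88x - 388/3


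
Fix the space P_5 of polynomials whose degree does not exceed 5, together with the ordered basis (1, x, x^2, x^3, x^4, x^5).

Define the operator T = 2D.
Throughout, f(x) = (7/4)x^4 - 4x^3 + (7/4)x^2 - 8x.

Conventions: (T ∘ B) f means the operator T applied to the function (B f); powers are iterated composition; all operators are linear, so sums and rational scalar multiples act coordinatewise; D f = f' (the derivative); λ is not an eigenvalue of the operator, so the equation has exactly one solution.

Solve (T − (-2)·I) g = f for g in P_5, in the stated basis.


the result is g(x) = (7/8)x^4 - (11/2)x^3 + (139/8)x^2 - (155/4)x + 155/4

write g with unknown coordinates in the stated basis and equate coefficients in (T − (-2)·I) g = f
solving from the highest basis element down gives g = (7/8)x^4 - (11/2)x^3 + (139/8)x^2 - (155/4)x + 155/4
check: T g = 7x^3 - 33x^2 + (139/2)x - 155/2
so T g − (-2)·g = (7/4)x^4 - 4x^3 + (7/4)x^2 - 8x = f ✓


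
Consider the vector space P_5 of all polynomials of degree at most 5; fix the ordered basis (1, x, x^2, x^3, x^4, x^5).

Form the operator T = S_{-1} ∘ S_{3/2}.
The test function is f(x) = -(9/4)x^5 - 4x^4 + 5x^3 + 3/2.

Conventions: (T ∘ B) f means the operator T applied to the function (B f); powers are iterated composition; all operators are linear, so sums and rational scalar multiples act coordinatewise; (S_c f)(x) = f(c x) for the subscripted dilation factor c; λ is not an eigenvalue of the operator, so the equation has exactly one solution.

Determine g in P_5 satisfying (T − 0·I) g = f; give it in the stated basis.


the image equals g(x) = (8/27)x^5 - (64/81)x^4 - (40/27)x^3 + 3/2

write g with unknown coordinates in the stated basis and equate coefficients in (T − 0·I) g = f
solving from the highest basis element down gives g = (8/27)x^5 - (64/81)x^4 - (40/27)x^3 + 3/2
check: T g = -(9/4)x^5 - 4x^4 + 5x^3 + 3/2
so T g − 0·g = -(9/4)x^5 - 4x^4 + 5x^3 + 3/2 = f ✓


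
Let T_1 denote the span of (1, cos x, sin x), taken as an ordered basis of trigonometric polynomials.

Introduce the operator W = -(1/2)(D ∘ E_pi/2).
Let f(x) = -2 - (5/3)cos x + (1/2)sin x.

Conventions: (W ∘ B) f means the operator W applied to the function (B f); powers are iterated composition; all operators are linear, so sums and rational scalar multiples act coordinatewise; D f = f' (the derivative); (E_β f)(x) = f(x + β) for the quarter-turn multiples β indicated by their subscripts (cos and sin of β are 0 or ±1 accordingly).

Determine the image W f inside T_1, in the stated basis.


E_pi/2 f = -2 + (1/2)cos x + (5/3)sin x
D E_pi/2 f = (5/3)cos x - (1/2)sin x
(-(1/2)(D ∘ E_pi/2)) f = -(5/6)cos x + (1/4)sin x

g(x) = -(5/6)cos x + (1/4)sin x


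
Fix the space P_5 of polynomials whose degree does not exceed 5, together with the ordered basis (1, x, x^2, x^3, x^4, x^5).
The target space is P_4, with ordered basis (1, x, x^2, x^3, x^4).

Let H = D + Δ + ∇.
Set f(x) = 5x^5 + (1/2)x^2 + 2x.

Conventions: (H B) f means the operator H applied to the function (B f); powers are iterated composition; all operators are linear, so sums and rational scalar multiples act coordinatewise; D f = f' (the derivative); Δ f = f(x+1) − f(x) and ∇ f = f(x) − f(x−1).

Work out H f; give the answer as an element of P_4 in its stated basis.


the result is g(x) = 75x^4 + 100x^2 + 3x + 16

D f = 25x^4 + x + 2
Δ f = 25x^4 + 50x^3 + 50x^2 + 26x + 15/2
∇ f = 25x^4 - 50x^3 + 50x^2 - 24x + 13/2
(D + Δ + ∇) f = 75x^4 + 100x^2 + 3x + 16


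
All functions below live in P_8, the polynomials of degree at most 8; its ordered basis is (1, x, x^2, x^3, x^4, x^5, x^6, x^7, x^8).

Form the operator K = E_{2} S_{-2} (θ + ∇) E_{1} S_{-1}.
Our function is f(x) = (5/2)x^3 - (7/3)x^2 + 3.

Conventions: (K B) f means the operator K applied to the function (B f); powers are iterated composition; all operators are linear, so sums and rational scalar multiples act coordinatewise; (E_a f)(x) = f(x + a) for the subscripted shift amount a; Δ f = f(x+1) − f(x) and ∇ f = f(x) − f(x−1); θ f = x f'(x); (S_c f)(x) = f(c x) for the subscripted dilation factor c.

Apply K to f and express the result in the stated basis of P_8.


S_{-1} f = -(5/2)x^3 - (7/3)x^2 + 3
E_{1} S_{-1} f = -(5/2)x^3 - (59/6)x^2 - (73/6)x - 11/6
θ E_{1} S_{-1} f = -(15/2)x^3 - (59/3)x^2 - (73/6)x
∇ E_{1} S_{-1} f = -(15/2)x^2 - (73/6)x - 29/6
(θ + ∇) E_{1} S_{-1} f = -(15/2)x^3 - (163/6)x^2 - (73/3)x - 29/6
S_{-2} (θ + ∇) E_{1} S_{-1} f = 60x^3 - (326/3)x^2 + (146/3)x - 29/6
E_{2} S_{-2} (θ + ∇) E_{1} S_{-1} f = 60x^3 + (754/3)x^2 + 334x + 827/6

the result is g(x) = 60x^3 + (754/3)x^2 + 334x + 827/6


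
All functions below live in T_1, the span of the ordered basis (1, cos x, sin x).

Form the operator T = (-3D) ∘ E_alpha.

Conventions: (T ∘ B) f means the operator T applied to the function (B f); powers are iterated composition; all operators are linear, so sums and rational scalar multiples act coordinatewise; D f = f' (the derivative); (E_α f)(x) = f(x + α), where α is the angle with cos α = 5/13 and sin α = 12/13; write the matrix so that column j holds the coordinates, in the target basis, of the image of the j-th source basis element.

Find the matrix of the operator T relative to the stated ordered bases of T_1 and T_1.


image of 1: 0
image of cos x: (36/13)cos x + (15/13)sin x
image of sin x: -(15/13)cos x + (36/13)sin x
each image's coordinates form column j of the matrix

the matrix is [[0, 0, 0]; [0, 36/13, -15/13]; [0, 15/13, 36/13]] (rows listed top to bottom)


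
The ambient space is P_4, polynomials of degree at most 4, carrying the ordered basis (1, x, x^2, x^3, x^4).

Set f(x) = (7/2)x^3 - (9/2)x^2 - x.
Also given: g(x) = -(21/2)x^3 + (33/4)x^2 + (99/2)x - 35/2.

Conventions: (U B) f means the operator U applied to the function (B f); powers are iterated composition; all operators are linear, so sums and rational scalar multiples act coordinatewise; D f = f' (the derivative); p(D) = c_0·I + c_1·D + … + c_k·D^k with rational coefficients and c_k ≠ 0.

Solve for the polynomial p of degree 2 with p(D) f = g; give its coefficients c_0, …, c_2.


c_0 = -3, c_1 = -1/2, c_2 = 2

D^0 f = (7/2)x^3 - (9/2)x^2 - x
D^1 f = (21/2)x^2 - 9x - 1
D^2 f = 21x - 9
matching coefficients of g against c_0 f + c_1 Df + … from the top degree down determines the c_i
solution: c_0 = -3, c_1 = -1/2, c_2 = 2


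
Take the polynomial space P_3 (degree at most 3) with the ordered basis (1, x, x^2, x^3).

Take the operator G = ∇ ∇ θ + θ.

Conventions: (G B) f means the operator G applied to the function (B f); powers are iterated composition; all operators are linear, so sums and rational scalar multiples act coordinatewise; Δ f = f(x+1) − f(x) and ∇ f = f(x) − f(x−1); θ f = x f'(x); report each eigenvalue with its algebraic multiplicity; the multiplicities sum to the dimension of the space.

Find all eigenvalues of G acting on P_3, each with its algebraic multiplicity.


image of 1: 0
image of x: x
image of x^2: 2x^2 + 4
image of x^3: 3x^3 + 18x - 18
the matrix is upper triangular; its diagonal is (0, 1, 2, 3)
for a triangular matrix the eigenvalues are the diagonal entries, with algebraic multiplicity their repetition count

λ = 0 (multiplicity 1), λ = 1 (multiplicity 1), λ = 2 (multiplicity 1), λ = 3 (multiplicity 1)


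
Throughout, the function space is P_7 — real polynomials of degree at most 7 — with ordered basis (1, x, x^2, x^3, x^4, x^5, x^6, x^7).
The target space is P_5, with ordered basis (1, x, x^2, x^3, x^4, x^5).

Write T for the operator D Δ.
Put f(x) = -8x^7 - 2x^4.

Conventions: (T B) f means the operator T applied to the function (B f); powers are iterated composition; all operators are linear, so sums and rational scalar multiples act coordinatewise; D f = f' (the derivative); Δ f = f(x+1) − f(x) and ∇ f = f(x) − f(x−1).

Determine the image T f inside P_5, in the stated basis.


Δ f = -56x^6 - 168x^5 - 280x^4 - 288x^3 - 180x^2 - 64x - 10
D Δ f = -336x^5 - 840x^4 - 1120x^3 - 864x^2 - 360x - 64

the image equals g(x) = -336x^5 - 840x^4 - 1120x^3 - 864x^2 - 360x - 64


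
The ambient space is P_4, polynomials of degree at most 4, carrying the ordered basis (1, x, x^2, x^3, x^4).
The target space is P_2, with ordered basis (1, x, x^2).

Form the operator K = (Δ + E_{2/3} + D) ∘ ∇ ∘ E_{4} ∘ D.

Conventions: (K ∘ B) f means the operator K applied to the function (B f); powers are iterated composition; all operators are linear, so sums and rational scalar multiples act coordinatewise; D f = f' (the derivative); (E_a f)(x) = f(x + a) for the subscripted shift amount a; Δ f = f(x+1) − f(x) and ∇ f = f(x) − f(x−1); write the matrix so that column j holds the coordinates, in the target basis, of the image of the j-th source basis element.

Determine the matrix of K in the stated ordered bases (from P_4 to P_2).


the matrix is [[0, 0, 2, 37, 1168/3]; [0, 0, 0, 6, 148]; [0, 0, 0, 0, 12]] (rows listed top to bottom)

image of 1: 0
image of x: 0
image of x^2: 2
image of x^3: 6x + 37
image of x^4: 12x^2 + 148x + 1168/3
each image's coordinates form column j of the matrix


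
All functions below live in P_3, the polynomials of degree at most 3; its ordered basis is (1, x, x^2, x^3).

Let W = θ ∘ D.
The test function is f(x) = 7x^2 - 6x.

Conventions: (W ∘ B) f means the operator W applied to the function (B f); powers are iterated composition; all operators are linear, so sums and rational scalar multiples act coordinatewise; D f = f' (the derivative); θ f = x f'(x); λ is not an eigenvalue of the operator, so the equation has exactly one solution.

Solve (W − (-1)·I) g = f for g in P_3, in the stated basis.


write g with unknown coordinates in the stated basis and equate coefficients in (W − (-1)·I) g = f
solving from the highest basis element down gives g = 7x^2 - 20x
check: W g = 14x
so W g − (-1)·g = 7x^2 - 6x = f ✓

g(x) = 7x^2 - 20x


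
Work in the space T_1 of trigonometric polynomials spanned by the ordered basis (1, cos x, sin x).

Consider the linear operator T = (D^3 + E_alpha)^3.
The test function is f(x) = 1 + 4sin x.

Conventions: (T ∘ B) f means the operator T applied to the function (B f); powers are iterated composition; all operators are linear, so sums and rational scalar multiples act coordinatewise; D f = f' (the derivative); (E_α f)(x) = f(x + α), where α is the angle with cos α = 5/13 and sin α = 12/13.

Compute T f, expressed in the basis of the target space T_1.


the image equals g(x) = 1 - (296/2197)cos x + (440/2197)sin x

D f = 4cos x
D D f = -4sin x
D D D f = -4cos x
E_alpha f = 1 + (48/13)cos x + (20/13)sin x
(D^3 + E_alpha) f = 1 - (4/13)cos x + (20/13)sin x
D (D^3 + E_alpha) f = (20/13)cos x + (4/13)sin x
D D (D^3 + E_alpha) f = (4/13)cos x - (20/13)sin x
D D D (D^3 + E_alpha) f = -(20/13)cos x - (4/13)sin x
E_alpha (D^3 + E_alpha) f = 1 + (220/169)cos x + (148/169)sin x
(D^3 + E_alpha) (D^3 + E_alpha) f = 1 - (40/169)cos x + (96/169)sin x
D (D^3 + E_alpha) (D^3 + E_alpha) f = (96/169)cos x + (40/169)sin x
D D (D^3 + E_alpha) (D^3 + E_alpha) f = (40/169)cos x - (96/169)sin x
D D D (D^3 + E_alpha) (D^3 + E_alpha) f = -(96/169)cos x - (40/169)sin x
E_alpha (D^3 + E_alpha) (D^3 + E_alpha) f = 1 + (952/2197)cos x + (960/2197)sin x
(D^3 + E_alpha) (D^3 + E_alpha) (D^3 + E_alpha) f = 1 - (296/2197)cos x + (440/2197)sin x


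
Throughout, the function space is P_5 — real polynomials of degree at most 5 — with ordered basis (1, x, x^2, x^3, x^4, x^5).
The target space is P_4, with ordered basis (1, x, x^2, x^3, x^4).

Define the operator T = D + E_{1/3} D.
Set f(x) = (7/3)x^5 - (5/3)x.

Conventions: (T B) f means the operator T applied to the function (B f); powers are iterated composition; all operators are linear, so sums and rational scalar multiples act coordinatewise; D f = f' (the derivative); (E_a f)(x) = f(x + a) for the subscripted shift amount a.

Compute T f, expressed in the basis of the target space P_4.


g(x) = (70/3)x^4 + (140/9)x^3 + (70/9)x^2 + (140/81)x - 775/243

D f = (35/3)x^4 - 5/3
D f = (35/3)x^4 - 5/3
E_{1/3} D f = (35/3)x^4 + (140/9)x^3 + (70/9)x^2 + (140/81)x - 370/243
(D + E_{1/3} D) f = (70/3)x^4 + (140/9)x^3 + (70/9)x^2 + (140/81)x - 775/243


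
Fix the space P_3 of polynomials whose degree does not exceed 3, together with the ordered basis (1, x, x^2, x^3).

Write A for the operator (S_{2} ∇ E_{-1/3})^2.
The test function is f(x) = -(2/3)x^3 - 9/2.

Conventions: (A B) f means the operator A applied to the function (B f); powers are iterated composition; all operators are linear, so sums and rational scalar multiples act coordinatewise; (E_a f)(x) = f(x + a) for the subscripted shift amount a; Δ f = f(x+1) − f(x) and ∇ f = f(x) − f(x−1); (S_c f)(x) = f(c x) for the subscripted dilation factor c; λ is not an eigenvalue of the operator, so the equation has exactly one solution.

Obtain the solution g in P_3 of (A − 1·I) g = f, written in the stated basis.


the result is g(x) = (2/3)x^3 + 32x - 31/2

write g with unknown coordinates in the stated basis and equate coefficients in (A − 1·I) g = f
solving from the highest basis element down gives g = (2/3)x^3 + 32x - 31/2
check: A g = 32x - 20
so A g − 1·g = -(2/3)x^3 - 9/2 = f ✓


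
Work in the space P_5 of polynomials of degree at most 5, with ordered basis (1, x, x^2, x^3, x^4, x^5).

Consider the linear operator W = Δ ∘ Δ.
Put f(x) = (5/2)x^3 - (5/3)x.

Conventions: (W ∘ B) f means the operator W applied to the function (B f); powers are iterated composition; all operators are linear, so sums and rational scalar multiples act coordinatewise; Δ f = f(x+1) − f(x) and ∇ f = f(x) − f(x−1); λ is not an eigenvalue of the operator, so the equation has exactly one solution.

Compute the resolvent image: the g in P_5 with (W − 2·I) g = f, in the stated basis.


write g with unknown coordinates in the stated basis and equate coefficients in (W − 2·I) g = f
solving from the highest basis element down gives g = -(5/4)x^3 - (35/12)x - 15/4
check: W g = -(15/2)x - 15/2
so W g − 2·g = (5/2)x^3 - (5/3)x = f ✓

the result is g(x) = -(5/4)x^3 - (35/12)x - 15/4


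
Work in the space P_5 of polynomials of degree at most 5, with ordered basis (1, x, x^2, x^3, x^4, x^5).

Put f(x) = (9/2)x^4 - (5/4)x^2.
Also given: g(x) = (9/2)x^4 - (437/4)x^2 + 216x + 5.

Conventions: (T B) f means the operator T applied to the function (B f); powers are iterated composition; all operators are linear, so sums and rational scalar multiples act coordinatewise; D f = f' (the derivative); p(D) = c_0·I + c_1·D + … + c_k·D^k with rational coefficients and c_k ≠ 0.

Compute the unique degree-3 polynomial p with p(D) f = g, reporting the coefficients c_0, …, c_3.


D^0 f = (9/2)x^4 - (5/4)x^2
D^1 f = 18x^3 - (5/2)x
D^2 f = 54x^2 - 5/2
D^3 f = 108x
matching coefficients of g against c_0 f + c_1 Df + … from the top degree down determines the c_i
solution: c_0 = 1, c_1 = 0, c_2 = -2, c_3 = 2

p(D) = I − 2·D^2 + 2·D^3, i.e. c_0 = 1, c_1 = 0, c_2 = -2, c_3 = 2


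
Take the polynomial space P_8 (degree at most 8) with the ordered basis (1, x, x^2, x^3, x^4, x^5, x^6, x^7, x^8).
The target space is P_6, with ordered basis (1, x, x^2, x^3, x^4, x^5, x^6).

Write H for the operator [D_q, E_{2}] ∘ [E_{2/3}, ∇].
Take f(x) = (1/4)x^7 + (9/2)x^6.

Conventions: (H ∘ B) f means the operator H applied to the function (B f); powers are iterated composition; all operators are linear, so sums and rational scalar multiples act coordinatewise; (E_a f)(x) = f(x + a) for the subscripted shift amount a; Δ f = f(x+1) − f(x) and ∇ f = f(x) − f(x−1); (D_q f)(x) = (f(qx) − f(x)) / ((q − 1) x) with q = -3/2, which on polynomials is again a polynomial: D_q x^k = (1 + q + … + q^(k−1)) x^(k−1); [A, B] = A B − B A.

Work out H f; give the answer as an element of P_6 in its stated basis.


∇ f = (7/4)x^6 + (87/4)x^5 - (235/4)x^4 + (325/4)x^3 - (249/4)x^2 + (101/4)x - 17/4
E_{2/3} ∇ f = (7/4)x^6 + (115/4)x^5 + (305/12)x^4 + (3415/108)x^3 + (1427/108)x^2 + (1237/324)x + 1177/2916
E_{2/3} f = (1/4)x^7 + (17/3)x^6 + (61/3)x^5 + (880/27)x^4 + (2300/81)x^3 + (1136/81)x^2 + (2704/729)x + 896/2187
∇ E_{2/3} f = (7/4)x^6 + (115/4)x^5 + (305/12)x^4 + (3415/108)x^3 + (1427/108)x^2 + (1237/324)x + 1177/2916
[E_{2/3}, ∇] f = 0
E_{2} [E_{2/3}, ∇] f = 0
D_q E_{2} [E_{2/3}, ∇] f = 0
D_q [E_{2/3}, ∇] f = 0
E_{2} D_q [E_{2/3}, ∇] f = 0
[D_q, E_{2}] [E_{2/3}, ∇] f = 0

g(x) = 0
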